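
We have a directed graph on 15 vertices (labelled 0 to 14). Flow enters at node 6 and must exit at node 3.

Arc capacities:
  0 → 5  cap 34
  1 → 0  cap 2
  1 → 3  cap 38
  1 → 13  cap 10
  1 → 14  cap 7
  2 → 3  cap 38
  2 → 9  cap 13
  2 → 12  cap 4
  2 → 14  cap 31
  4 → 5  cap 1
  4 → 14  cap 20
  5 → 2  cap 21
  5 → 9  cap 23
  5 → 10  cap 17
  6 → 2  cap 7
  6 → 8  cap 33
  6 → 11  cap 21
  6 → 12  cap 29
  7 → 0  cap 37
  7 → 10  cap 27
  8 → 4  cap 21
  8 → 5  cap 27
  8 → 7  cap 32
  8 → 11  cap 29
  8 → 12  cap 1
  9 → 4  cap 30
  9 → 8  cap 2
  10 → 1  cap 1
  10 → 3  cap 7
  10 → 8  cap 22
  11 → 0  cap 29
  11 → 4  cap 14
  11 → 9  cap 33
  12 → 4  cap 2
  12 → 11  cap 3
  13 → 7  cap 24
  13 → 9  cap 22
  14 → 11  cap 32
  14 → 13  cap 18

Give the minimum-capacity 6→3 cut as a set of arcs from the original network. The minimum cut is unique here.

augment #1: 6→2→3 push 7
augment #2: 6→8→5→2→3 push 21
augment #3: 6→8→5→10→3 push 6
augment #4: 6→8→7→10→3 push 1
augment #5: 6→8→7→10→1→3 push 1
max flow = 36; residual-reachable set from 6 gives S-side
cut edges (S→T): {(5,2), (6,2), (10,1), (10,3)} total cap 36

Min-cut arcs: {(5,2), (6,2), (10,1), (10,3)} (total capacity 36)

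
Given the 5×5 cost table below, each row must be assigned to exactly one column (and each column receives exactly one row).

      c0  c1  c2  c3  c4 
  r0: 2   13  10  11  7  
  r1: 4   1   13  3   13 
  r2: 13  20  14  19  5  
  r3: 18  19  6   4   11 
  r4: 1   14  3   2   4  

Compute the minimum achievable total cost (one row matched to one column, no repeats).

optimal assignment: row0→col0 (cost 2), row1→col1 (cost 1), row2→col4 (cost 5), row3→col3 (cost 4), row4→col2 (cost 3)
total = 2 + 1 + 5 + 4 + 3 = 15

Minimum assignment cost: 15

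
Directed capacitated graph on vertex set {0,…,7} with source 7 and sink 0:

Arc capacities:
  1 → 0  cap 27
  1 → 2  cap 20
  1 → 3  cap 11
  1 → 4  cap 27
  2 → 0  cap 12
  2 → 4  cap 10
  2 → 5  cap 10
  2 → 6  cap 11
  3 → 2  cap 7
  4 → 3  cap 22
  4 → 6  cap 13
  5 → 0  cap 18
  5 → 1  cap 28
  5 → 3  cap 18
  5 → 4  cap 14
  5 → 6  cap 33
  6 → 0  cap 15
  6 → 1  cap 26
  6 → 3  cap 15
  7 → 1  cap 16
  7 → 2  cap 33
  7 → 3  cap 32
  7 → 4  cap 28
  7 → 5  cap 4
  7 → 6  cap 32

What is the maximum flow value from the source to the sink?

augment #1: 7→1→0 bottleneck 16, total now 16
augment #2: 7→2→0 bottleneck 12, total now 28
augment #3: 7→5→0 bottleneck 4, total now 32
augment #4: 7→6→0 bottleneck 15, total now 47
augment #5: 7→2→5→0 bottleneck 10, total now 57
augment #6: 7→6→1→0 bottleneck 11, total now 68

Maximum flow value: 68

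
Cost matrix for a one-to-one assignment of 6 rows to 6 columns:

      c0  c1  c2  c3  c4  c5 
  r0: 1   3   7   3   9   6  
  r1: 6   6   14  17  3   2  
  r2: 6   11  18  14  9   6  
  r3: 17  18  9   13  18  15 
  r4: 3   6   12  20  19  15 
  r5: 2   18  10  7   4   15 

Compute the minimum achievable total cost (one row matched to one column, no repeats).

Minimum assignment cost: 29

optimal assignment: row0→col3 (cost 3), row1→col4 (cost 3), row2→col5 (cost 6), row3→col2 (cost 9), row4→col1 (cost 6), row5→col0 (cost 2)
total = 3 + 3 + 6 + 9 + 6 + 2 = 29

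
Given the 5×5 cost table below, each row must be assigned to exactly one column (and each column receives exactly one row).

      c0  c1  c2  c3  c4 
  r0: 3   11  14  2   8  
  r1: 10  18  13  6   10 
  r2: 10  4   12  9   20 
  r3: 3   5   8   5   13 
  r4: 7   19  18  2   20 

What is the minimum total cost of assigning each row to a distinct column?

optimal assignment: row0→col0 (cost 3), row1→col4 (cost 10), row2→col1 (cost 4), row3→col2 (cost 8), row4→col3 (cost 2)
total = 3 + 10 + 4 + 8 + 2 = 27

Minimum assignment cost: 27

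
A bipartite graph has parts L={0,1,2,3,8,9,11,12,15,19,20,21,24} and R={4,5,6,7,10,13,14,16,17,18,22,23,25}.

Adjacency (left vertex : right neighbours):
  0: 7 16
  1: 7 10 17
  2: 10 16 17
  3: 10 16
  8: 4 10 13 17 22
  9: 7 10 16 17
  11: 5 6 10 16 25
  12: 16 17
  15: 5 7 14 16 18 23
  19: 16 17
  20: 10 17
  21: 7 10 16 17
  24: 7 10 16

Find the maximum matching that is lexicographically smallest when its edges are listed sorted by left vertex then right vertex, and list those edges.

Lex-smallest maximum matching: {(0,7), (1,10), (2,16), (8,4), (9,17), (11,5), (15,14)}

|M| = 7 (so the lex-smallest maximum matching has 7 edges)
process left vertices in ascending order; for each, take the smallest-labelled available neighbour that still permits 7 edges overall, or leave it unmatched if none does
lex-smallest matching: {0-7, 1-10, 2-16, 8-4, 9-17, 11-5, 15-14}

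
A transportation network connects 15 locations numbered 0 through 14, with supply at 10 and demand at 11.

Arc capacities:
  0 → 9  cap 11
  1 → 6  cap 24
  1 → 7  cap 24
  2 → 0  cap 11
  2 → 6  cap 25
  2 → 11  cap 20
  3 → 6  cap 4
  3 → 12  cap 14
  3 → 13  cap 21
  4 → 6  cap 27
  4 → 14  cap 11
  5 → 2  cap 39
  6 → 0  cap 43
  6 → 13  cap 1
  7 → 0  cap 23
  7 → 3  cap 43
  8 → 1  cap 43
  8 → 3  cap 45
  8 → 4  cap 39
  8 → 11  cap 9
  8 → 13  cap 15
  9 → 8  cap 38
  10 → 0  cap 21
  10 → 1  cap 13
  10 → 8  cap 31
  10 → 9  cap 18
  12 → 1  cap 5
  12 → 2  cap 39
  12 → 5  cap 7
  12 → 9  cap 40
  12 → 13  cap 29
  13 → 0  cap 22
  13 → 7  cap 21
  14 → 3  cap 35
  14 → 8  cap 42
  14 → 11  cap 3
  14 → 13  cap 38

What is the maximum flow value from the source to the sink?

augment #1: 10→8→11 bottleneck 9, total now 9
augment #2: 10→8→4→14→11 bottleneck 3, total now 12
augment #3: 10→8→3→12→2→11 bottleneck 14, total now 26

Maximum flow value: 26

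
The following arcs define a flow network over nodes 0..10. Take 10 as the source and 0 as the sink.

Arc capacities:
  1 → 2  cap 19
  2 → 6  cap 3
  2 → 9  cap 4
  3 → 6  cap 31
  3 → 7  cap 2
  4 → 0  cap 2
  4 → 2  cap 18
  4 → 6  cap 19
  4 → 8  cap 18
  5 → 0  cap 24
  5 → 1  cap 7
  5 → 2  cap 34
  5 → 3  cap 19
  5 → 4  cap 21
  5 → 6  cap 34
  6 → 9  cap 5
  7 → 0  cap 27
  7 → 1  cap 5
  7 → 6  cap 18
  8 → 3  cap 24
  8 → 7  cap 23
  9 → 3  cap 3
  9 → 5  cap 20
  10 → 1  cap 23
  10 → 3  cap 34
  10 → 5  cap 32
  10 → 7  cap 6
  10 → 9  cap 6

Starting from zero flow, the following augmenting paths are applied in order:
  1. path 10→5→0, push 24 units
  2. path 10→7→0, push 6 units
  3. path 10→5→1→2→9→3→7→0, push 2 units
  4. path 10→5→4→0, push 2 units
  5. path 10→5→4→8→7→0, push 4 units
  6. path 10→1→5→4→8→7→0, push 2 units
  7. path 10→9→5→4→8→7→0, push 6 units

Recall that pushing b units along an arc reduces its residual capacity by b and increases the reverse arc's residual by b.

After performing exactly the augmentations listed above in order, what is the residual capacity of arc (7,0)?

Residual capacity of (7,0): 7

after path 1 (10→5→0, push 24): res(7,0)=27
after path 2 (10→7→0, push 6): res(7,0)=21
after path 3 (10→5→1→2→9→3→7→0, push 2): res(7,0)=19
after path 4 (10→5→4→0, push 2): res(7,0)=19
after path 5 (10→5→4→8→7→0, push 4): res(7,0)=15
after path 6 (10→1→5→4→8→7→0, push 2): res(7,0)=13
after path 7 (10→9→5→4→8→7→0, push 6): res(7,0)=7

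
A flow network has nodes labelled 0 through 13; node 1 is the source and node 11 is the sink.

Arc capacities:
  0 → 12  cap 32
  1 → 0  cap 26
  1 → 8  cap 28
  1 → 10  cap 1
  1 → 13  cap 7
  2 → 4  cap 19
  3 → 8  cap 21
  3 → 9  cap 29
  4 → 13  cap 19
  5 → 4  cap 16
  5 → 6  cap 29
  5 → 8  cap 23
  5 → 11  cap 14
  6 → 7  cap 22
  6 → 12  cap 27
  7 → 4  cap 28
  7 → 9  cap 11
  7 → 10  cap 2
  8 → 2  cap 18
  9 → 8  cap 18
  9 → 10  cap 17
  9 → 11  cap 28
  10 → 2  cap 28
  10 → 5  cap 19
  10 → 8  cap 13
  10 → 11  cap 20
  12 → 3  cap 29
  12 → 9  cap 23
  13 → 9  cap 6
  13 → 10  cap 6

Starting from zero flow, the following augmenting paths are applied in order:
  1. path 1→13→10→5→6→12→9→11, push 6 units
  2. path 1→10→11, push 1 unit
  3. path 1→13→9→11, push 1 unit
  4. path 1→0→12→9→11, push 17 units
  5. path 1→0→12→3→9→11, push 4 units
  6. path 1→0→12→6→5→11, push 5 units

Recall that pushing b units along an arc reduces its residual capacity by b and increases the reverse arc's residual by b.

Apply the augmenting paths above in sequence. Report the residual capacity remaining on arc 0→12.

after path 1 (1→13→10→5→6→12→9→11, push 6): res(0,12)=32
after path 2 (1→10→11, push 1): res(0,12)=32
after path 3 (1→13→9→11, push 1): res(0,12)=32
after path 4 (1→0→12→9→11, push 17): res(0,12)=15
after path 5 (1→0→12→3→9→11, push 4): res(0,12)=11
after path 6 (1→0→12→6→5→11, push 5): res(0,12)=6

Residual capacity of (0,12): 6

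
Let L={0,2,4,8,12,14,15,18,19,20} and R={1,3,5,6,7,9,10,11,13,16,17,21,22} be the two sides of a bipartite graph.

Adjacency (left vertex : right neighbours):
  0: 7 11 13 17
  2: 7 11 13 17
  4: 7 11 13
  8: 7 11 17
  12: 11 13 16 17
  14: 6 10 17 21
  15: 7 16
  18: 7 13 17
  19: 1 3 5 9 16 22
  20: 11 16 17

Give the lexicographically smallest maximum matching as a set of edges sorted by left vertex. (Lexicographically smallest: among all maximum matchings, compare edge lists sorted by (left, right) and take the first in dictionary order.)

|M| = 7 (so the lex-smallest maximum matching has 7 edges)
process left vertices in ascending order; for each, take the smallest-labelled available neighbour that still permits 7 edges overall, or leave it unmatched if none does
lex-smallest matching: {0-7, 2-11, 4-13, 8-17, 12-16, 14-6, 19-1}

Lex-smallest maximum matching: {(0,7), (2,11), (4,13), (8,17), (12,16), (14,6), (19,1)}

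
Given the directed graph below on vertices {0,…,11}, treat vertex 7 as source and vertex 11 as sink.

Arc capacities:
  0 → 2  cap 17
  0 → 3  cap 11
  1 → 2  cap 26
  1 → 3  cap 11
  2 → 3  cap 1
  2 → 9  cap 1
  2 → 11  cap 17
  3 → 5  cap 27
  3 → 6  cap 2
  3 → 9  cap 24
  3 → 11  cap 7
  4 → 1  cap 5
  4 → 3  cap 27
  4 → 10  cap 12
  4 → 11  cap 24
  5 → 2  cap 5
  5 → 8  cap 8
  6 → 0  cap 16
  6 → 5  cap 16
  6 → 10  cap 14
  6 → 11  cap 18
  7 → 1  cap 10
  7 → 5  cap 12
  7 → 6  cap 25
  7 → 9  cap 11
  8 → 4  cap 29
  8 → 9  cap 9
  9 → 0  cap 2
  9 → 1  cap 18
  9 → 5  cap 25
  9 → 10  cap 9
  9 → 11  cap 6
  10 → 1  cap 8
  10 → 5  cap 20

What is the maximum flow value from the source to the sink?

augment #1: 7→6→11 bottleneck 18, total now 18
augment #2: 7→9→11 bottleneck 6, total now 24
augment #3: 7→1→2→11 bottleneck 10, total now 34
augment #4: 7→5→2→11 bottleneck 5, total now 39
augment #5: 7→5→8→4→11 bottleneck 7, total now 46
augment #6: 7→6→0→2→11 bottleneck 2, total now 48
augment #7: 7→6→0→3→11 bottleneck 5, total now 53
augment #8: 7→9→0→3→11 bottleneck 2, total now 55
augment #9: 7→9→5→8→4→11 bottleneck 1, total now 56

Maximum flow value: 56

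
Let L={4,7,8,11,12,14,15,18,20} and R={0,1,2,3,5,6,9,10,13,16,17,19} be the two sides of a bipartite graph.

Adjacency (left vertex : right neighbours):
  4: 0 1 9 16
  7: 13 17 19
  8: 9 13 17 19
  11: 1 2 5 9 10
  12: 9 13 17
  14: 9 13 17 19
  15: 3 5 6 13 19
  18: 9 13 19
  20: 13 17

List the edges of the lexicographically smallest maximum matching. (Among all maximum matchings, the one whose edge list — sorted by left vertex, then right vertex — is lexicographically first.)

Lex-smallest maximum matching: {(4,0), (7,13), (8,9), (11,1), (12,17), (14,19), (15,3)}

|M| = 7 (so the lex-smallest maximum matching has 7 edges)
process left vertices in ascending order; for each, take the smallest-labelled available neighbour that still permits 7 edges overall, or leave it unmatched if none does
lex-smallest matching: {4-0, 7-13, 8-9, 11-1, 12-17, 14-19, 15-3}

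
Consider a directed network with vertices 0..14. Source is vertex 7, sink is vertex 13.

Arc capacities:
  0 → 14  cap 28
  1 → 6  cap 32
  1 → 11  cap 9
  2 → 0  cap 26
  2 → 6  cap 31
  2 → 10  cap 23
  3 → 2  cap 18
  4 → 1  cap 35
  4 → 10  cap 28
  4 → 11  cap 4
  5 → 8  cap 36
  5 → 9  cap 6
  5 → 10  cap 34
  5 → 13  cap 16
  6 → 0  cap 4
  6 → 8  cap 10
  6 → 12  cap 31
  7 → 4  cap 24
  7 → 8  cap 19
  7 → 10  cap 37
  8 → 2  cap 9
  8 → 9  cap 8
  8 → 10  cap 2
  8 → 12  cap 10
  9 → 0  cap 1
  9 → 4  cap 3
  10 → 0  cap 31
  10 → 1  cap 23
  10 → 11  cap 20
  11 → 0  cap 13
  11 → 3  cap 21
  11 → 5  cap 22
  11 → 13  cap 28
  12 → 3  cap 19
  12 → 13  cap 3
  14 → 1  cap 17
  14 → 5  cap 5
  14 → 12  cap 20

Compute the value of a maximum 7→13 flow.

augment #1: 7→4→11→13 bottleneck 4, total now 4
augment #2: 7→8→12→13 bottleneck 3, total now 7
augment #3: 7→10→11→13 bottleneck 20, total now 27
augment #4: 7→4→1→11→13 bottleneck 4, total now 31
augment #5: 7→4→1→11→5→13 bottleneck 5, total now 36
augment #6: 7→10→0→14→5→13 bottleneck 5, total now 41

Maximum flow value: 41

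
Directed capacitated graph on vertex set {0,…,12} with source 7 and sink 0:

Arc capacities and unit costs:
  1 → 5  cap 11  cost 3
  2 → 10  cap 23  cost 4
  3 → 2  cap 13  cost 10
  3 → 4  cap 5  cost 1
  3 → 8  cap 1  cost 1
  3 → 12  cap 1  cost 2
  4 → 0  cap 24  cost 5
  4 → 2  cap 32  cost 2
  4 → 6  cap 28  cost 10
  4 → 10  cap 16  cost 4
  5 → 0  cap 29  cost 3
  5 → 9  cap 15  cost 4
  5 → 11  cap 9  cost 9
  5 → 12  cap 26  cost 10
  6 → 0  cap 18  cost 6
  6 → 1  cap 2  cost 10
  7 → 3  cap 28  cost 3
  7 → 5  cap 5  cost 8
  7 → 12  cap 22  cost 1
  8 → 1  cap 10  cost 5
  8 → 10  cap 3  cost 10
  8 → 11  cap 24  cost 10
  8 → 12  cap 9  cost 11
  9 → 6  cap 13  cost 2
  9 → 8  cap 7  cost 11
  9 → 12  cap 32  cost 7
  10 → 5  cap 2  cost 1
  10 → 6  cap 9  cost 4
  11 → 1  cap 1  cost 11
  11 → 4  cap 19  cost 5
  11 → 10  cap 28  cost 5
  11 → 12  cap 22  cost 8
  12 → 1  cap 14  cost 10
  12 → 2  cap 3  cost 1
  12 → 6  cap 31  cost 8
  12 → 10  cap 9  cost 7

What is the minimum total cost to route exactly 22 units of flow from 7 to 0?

Minimum cost for 22 units: 270

shortest-cost path #1: 7→3→4→0 push 5 @ unit cost 9 (adds 45)
shortest-cost path #2: 7→12→2→10→5→0 push 2 @ unit cost 10 (adds 20)
shortest-cost path #3: 7→5→0 push 5 @ unit cost 11 (adds 55)
shortest-cost path #4: 7→12→6→0 push 10 @ unit cost 15 (adds 150)
total cost = 270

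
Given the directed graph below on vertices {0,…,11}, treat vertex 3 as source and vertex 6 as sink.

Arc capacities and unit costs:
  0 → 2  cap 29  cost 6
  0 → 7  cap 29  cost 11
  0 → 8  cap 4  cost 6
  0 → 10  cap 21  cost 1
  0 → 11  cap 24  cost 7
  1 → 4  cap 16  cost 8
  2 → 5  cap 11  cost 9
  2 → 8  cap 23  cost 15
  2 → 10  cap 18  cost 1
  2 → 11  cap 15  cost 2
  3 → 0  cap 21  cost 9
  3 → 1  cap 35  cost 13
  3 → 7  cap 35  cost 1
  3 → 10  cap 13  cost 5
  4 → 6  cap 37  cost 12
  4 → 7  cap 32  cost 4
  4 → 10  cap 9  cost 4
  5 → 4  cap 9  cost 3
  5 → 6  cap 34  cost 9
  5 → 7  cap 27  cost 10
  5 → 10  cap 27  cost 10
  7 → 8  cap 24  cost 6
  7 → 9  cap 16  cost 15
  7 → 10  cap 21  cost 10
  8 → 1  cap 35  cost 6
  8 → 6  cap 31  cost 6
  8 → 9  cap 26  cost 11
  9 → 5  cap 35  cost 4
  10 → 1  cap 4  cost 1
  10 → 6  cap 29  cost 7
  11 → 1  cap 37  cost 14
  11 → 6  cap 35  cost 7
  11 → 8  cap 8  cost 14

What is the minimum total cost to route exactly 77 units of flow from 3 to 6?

Minimum cost for 77 units: 1375

shortest-cost path #1: 3→10→6 push 13 @ unit cost 12 (adds 156)
shortest-cost path #2: 3→7→8→6 push 24 @ unit cost 13 (adds 312)
shortest-cost path #3: 3→0→10→6 push 16 @ unit cost 17 (adds 272)
shortest-cost path #4: 3→0→8→6 push 4 @ unit cost 21 (adds 84)
shortest-cost path #5: 3→0→11→6 push 1 @ unit cost 23 (adds 23)
shortest-cost path #6: 3→7→10→0→11→6 push 11 @ unit cost 24 (adds 264)
shortest-cost path #7: 3→1→4→6 push 8 @ unit cost 33 (adds 264)
total cost = 1375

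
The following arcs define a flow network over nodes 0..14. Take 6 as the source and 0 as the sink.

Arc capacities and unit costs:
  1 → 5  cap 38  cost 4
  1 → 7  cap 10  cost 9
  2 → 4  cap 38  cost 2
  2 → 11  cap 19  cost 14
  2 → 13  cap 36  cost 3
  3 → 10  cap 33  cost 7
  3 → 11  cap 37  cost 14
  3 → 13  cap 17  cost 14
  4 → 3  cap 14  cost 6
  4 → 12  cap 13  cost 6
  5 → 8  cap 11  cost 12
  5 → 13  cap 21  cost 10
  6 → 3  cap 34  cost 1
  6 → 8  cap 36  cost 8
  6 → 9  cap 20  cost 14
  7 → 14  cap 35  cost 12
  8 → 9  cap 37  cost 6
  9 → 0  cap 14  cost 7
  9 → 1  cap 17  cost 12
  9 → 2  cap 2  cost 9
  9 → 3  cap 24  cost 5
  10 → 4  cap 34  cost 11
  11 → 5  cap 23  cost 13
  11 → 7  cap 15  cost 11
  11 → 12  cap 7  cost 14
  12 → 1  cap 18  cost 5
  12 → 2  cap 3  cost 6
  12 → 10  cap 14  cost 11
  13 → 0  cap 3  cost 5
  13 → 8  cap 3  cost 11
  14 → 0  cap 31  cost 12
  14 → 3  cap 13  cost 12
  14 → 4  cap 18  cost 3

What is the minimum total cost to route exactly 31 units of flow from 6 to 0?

shortest-cost path #1: 6→3→13→0 push 3 @ unit cost 20 (adds 60)
shortest-cost path #2: 6→9→0 push 14 @ unit cost 21 (adds 294)
shortest-cost path #3: 6→3→11→7→14→0 push 14 @ unit cost 50 (adds 700)
total cost = 1054

Minimum cost for 31 units: 1054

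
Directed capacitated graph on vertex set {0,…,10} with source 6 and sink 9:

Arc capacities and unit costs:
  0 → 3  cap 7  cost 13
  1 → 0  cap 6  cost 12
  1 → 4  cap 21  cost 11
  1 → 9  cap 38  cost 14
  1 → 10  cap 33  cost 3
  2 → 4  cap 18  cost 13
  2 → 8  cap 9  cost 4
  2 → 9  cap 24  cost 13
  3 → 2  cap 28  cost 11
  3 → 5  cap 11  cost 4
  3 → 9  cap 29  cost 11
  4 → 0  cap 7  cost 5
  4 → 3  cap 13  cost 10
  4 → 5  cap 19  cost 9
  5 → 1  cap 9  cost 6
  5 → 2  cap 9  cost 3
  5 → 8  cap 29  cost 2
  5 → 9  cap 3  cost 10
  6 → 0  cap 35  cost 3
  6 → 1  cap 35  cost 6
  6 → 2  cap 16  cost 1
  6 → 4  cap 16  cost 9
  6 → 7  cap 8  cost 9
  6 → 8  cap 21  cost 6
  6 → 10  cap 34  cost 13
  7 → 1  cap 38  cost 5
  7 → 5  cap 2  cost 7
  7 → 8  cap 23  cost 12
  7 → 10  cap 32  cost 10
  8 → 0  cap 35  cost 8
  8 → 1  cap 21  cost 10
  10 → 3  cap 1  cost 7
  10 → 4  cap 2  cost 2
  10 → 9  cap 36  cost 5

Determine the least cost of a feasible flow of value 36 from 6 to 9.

Minimum cost for 36 units: 504

shortest-cost path #1: 6→2→9 push 16 @ unit cost 14 (adds 224)
shortest-cost path #2: 6→1→10→9 push 20 @ unit cost 14 (adds 280)
total cost = 504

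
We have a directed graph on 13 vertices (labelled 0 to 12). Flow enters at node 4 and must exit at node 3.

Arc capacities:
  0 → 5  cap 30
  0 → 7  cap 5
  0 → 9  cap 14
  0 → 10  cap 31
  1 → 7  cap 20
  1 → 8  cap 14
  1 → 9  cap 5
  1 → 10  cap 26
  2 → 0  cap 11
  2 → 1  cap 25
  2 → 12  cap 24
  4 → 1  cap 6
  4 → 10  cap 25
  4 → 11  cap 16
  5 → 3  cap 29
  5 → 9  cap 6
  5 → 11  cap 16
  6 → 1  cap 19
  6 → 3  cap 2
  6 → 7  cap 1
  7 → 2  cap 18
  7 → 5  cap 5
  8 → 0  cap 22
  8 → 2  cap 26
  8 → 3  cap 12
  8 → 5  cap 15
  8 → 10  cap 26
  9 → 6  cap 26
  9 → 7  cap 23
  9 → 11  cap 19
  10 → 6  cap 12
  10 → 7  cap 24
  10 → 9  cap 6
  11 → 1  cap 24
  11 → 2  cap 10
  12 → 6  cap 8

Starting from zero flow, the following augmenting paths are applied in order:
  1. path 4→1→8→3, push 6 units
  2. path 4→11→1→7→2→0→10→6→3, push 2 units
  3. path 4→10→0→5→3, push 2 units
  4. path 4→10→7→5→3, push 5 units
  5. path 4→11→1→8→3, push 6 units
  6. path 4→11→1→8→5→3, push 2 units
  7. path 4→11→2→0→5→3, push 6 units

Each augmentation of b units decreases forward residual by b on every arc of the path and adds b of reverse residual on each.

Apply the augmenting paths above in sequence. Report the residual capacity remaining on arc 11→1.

Residual capacity of (11,1): 14

after path 1 (4→1→8→3, push 6): res(11,1)=24
after path 2 (4→11→1→7→2→0→10→6→3, push 2): res(11,1)=22
after path 3 (4→10→0→5→3, push 2): res(11,1)=22
after path 4 (4→10→7→5→3, push 5): res(11,1)=22
after path 5 (4→11→1→8→3, push 6): res(11,1)=16
after path 6 (4→11→1→8→5→3, push 2): res(11,1)=14
after path 7 (4→11→2→0→5→3, push 6): res(11,1)=14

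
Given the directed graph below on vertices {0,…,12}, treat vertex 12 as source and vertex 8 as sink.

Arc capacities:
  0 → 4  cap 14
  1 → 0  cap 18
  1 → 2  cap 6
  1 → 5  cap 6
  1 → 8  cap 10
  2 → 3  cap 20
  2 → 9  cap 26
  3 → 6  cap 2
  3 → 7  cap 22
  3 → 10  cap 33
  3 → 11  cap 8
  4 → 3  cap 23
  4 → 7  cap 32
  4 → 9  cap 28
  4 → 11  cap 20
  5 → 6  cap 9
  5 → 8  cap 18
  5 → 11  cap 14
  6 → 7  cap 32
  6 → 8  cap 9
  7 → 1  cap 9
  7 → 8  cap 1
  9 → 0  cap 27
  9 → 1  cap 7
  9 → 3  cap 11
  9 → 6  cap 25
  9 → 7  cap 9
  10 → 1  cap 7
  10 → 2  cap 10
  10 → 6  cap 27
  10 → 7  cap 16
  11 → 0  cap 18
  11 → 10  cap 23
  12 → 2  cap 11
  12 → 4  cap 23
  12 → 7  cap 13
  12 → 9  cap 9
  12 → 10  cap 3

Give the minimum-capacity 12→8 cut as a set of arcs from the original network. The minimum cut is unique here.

Min-cut arcs: {(1,5), (1,8), (6,8), (7,8)} (total capacity 26)

augment #1: 12→7→8 push 1
augment #2: 12→7→1→8 push 9
augment #3: 12→9→1→8 push 1
augment #4: 12→9→6→8 push 8
augment #5: 12→10→6→8 push 1
augment #6: 12→10→1→5→8 push 2
augment #7: 12→2→9→1→5→8 push 4
max flow = 26; residual-reachable set from 12 gives S-side
cut edges (S→T): {(1,5), (1,8), (6,8), (7,8)} total cap 26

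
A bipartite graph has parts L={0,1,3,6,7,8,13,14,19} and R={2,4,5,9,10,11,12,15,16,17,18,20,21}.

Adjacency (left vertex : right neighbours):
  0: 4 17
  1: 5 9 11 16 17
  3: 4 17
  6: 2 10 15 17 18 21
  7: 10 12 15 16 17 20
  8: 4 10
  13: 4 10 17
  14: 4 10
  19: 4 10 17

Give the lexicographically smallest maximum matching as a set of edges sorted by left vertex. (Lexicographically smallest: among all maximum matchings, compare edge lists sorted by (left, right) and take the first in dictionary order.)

Lex-smallest maximum matching: {(0,4), (1,5), (3,17), (6,2), (7,12), (8,10)}

|M| = 6 (so the lex-smallest maximum matching has 6 edges)
process left vertices in ascending order; for each, take the smallest-labelled available neighbour that still permits 6 edges overall, or leave it unmatched if none does
lex-smallest matching: {0-4, 1-5, 3-17, 6-2, 7-12, 8-10}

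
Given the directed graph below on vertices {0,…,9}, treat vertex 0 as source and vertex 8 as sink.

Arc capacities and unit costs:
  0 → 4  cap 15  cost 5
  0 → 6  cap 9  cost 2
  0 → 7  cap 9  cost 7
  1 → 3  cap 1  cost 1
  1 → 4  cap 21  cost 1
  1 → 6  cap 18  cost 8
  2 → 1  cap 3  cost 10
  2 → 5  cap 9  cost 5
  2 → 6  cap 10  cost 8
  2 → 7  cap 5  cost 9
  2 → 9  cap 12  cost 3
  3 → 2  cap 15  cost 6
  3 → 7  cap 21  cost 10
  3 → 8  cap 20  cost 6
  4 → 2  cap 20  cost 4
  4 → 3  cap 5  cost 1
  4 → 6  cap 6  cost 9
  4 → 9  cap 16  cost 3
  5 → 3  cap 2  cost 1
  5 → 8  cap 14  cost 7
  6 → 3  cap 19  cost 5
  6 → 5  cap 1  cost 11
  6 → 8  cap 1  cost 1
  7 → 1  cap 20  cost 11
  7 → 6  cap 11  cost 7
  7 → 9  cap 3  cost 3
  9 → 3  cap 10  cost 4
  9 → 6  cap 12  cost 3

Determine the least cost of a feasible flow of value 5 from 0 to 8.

Minimum cost for 5 units: 51

shortest-cost path #1: 0→6→8 push 1 @ unit cost 3 (adds 3)
shortest-cost path #2: 0→4→3→8 push 4 @ unit cost 12 (adds 48)
total cost = 51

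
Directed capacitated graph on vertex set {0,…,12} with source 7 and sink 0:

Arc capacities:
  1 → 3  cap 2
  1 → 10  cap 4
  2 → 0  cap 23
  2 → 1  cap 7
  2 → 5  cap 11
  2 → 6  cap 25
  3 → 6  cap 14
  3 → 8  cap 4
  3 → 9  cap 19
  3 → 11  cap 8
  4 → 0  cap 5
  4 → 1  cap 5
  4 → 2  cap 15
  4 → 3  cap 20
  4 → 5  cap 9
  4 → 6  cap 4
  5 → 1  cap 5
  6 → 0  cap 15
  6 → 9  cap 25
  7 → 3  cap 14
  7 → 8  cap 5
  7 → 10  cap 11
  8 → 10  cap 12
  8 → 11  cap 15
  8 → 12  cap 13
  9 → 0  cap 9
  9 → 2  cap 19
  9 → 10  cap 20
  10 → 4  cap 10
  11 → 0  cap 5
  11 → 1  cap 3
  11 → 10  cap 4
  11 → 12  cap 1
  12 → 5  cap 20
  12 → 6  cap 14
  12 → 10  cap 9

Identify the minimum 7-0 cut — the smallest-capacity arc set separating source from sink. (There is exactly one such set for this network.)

Min-cut arcs: {(7,3), (7,8), (10,4)} (total capacity 29)

augment #1: 7→3→6→0 push 14
augment #2: 7→8→11→0 push 5
augment #3: 7→10→4→0 push 5
augment #4: 7→10→4→2→0 push 5
max flow = 29; residual-reachable set from 7 gives S-side
cut edges (S→T): {(7,3), (7,8), (10,4)} total cap 29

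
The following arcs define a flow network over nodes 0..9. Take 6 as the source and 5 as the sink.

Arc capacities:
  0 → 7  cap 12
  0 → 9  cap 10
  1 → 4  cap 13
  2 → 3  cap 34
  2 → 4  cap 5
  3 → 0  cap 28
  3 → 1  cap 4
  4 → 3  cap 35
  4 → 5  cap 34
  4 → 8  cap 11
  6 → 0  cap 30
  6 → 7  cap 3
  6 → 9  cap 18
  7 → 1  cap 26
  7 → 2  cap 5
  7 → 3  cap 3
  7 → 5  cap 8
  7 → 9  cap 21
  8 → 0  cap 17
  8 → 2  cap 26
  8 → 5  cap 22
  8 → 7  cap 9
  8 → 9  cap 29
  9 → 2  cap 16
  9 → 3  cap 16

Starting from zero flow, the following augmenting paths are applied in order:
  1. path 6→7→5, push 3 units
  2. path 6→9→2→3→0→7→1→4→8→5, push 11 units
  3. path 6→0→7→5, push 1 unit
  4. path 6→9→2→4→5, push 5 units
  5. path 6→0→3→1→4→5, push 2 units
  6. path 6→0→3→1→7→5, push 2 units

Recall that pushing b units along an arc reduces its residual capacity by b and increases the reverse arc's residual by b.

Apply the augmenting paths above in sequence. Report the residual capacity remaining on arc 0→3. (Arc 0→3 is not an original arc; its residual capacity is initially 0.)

Residual capacity of (0,3): 7

after path 1 (6→7→5, push 3): res(0,3)=0
after path 2 (6→9→2→3→0→7→1→4→8→5, push 11): res(0,3)=11
after path 3 (6→0→7→5, push 1): res(0,3)=11
after path 4 (6→9→2→4→5, push 5): res(0,3)=11
after path 5 (6→0→3→1→4→5, push 2): res(0,3)=9
after path 6 (6→0→3→1→7→5, push 2): res(0,3)=7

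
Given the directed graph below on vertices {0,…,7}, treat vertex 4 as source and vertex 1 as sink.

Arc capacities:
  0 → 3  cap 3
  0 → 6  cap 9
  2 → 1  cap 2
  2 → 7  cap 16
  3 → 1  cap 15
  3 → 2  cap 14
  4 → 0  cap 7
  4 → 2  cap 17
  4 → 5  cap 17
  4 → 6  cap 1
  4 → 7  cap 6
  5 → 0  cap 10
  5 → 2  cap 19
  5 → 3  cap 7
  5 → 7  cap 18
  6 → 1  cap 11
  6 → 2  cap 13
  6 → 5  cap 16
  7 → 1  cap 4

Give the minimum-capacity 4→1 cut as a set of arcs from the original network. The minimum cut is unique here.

augment #1: 4→2→1 push 2
augment #2: 4→6→1 push 1
augment #3: 4→7→1 push 4
augment #4: 4→0→3→1 push 3
augment #5: 4→0→6→1 push 4
augment #6: 4→5→3→1 push 7
augment #7: 4→5→0→6→1 push 5
max flow = 26; residual-reachable set from 4 gives S-side
cut edges (S→T): {(0,3), (0,6), (2,1), (4,6), (5,3), (7,1)} total cap 26

Min-cut arcs: {(0,3), (0,6), (2,1), (4,6), (5,3), (7,1)} (total capacity 26)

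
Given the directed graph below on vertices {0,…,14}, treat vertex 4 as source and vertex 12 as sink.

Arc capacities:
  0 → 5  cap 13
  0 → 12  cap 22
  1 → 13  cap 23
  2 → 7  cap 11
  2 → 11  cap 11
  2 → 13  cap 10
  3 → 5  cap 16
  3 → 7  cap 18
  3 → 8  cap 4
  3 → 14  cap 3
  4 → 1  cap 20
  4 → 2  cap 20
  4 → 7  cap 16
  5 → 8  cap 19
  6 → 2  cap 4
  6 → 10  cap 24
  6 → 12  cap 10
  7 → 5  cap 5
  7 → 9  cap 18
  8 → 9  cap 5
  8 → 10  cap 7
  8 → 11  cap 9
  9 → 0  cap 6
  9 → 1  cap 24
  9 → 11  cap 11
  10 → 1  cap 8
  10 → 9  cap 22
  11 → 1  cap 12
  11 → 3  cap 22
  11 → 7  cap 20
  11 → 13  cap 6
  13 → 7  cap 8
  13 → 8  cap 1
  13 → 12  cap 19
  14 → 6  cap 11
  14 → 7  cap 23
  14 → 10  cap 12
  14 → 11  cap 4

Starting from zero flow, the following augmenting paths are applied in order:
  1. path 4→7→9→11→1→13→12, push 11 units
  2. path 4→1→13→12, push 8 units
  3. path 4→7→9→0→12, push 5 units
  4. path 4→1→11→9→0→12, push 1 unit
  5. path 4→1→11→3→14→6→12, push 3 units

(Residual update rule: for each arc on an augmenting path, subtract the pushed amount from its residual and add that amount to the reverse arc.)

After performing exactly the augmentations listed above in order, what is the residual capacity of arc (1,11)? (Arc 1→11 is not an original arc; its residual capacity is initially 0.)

Residual capacity of (1,11): 7

after path 1 (4→7→9→11→1→13→12, push 11): res(1,11)=11
after path 2 (4→1→13→12, push 8): res(1,11)=11
after path 3 (4→7→9→0→12, push 5): res(1,11)=11
after path 4 (4→1→11→9→0→12, push 1): res(1,11)=10
after path 5 (4→1→11→3→14→6→12, push 3): res(1,11)=7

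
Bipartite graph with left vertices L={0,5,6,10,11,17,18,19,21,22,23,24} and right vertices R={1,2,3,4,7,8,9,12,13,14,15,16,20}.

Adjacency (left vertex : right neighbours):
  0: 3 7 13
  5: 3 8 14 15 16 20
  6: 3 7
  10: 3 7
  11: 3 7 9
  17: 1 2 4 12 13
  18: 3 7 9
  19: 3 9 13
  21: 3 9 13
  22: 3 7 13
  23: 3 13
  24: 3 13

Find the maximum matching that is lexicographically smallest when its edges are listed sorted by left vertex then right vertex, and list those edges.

Lex-smallest maximum matching: {(0,3), (5,8), (6,7), (11,9), (17,1), (19,13)}

|M| = 6 (so the lex-smallest maximum matching has 6 edges)
process left vertices in ascending order; for each, take the smallest-labelled available neighbour that still permits 6 edges overall, or leave it unmatched if none does
lex-smallest matching: {0-3, 5-8, 6-7, 11-9, 17-1, 19-13}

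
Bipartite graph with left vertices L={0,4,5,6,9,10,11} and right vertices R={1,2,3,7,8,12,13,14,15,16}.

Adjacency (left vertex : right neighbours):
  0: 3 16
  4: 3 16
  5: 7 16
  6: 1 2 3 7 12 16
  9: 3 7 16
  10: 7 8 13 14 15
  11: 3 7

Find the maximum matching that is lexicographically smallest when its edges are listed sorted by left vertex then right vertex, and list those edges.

|M| = 5 (so the lex-smallest maximum matching has 5 edges)
process left vertices in ascending order; for each, take the smallest-labelled available neighbour that still permits 5 edges overall, or leave it unmatched if none does
lex-smallest matching: {0-3, 4-16, 5-7, 6-1, 10-8}

Lex-smallest maximum matching: {(0,3), (4,16), (5,7), (6,1), (10,8)}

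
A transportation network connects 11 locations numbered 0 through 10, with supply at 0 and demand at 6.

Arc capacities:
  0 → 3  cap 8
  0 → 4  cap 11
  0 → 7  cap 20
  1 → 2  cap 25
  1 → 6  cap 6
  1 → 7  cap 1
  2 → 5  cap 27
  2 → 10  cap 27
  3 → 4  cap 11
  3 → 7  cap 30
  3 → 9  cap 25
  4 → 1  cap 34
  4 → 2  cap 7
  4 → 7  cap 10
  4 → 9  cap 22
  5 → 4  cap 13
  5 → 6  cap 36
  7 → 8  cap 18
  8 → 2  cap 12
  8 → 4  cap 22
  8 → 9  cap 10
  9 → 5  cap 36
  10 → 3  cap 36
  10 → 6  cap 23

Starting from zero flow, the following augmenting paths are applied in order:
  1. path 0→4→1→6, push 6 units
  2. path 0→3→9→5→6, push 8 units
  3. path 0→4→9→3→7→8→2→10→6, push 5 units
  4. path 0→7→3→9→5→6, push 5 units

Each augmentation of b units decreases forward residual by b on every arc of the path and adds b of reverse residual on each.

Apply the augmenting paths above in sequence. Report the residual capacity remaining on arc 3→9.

after path 1 (0→4→1→6, push 6): res(3,9)=25
after path 2 (0→3→9→5→6, push 8): res(3,9)=17
after path 3 (0→4→9→3→7→8→2→10→6, push 5): res(3,9)=22
after path 4 (0→7→3→9→5→6, push 5): res(3,9)=17

Residual capacity of (3,9): 17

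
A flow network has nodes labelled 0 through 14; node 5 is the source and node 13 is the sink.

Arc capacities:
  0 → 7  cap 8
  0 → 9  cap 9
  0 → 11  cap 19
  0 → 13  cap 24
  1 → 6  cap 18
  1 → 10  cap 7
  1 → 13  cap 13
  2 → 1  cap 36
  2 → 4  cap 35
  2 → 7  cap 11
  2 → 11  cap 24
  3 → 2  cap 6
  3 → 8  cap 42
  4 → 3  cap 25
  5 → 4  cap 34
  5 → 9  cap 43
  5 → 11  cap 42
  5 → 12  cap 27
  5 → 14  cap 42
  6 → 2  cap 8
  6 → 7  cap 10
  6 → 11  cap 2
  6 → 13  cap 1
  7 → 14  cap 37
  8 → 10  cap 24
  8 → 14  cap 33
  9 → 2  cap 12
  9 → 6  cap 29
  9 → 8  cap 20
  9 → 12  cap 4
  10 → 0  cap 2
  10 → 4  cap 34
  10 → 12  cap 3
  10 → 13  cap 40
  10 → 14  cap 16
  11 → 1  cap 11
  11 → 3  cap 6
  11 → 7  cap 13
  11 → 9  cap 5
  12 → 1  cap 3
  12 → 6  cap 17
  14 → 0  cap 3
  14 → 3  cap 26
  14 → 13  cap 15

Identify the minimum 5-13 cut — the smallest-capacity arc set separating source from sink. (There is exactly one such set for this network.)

augment #1: 5→14→13 push 15
augment #2: 5→9→6→13 push 1
augment #3: 5→11→1→13 push 11
augment #4: 5→12→1→13 push 2
augment #5: 5→14→0→13 push 3
augment #6: 5→9→8→10→13 push 20
augment #7: 5→12→1→10→13 push 1
augment #8: 5→4→3→8→10→13 push 4
augment #9: 5→9→2→1→10→13 push 6
max flow = 63; residual-reachable set from 5 gives S-side
cut edges (S→T): {(1,10), (1,13), (6,13), (8,10), (14,0), (14,13)} total cap 63

Min-cut arcs: {(1,10), (1,13), (6,13), (8,10), (14,0), (14,13)} (total capacity 63)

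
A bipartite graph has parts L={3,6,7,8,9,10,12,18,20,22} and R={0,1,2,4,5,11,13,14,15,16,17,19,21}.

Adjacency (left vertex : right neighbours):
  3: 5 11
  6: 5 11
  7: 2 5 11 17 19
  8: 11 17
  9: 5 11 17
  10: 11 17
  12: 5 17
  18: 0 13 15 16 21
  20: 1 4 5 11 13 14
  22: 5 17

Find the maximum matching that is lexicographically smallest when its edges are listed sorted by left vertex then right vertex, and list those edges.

Lex-smallest maximum matching: {(3,5), (6,11), (7,2), (8,17), (18,0), (20,1)}

|M| = 6 (so the lex-smallest maximum matching has 6 edges)
process left vertices in ascending order; for each, take the smallest-labelled available neighbour that still permits 6 edges overall, or leave it unmatched if none does
lex-smallest matching: {3-5, 6-11, 7-2, 8-17, 18-0, 20-1}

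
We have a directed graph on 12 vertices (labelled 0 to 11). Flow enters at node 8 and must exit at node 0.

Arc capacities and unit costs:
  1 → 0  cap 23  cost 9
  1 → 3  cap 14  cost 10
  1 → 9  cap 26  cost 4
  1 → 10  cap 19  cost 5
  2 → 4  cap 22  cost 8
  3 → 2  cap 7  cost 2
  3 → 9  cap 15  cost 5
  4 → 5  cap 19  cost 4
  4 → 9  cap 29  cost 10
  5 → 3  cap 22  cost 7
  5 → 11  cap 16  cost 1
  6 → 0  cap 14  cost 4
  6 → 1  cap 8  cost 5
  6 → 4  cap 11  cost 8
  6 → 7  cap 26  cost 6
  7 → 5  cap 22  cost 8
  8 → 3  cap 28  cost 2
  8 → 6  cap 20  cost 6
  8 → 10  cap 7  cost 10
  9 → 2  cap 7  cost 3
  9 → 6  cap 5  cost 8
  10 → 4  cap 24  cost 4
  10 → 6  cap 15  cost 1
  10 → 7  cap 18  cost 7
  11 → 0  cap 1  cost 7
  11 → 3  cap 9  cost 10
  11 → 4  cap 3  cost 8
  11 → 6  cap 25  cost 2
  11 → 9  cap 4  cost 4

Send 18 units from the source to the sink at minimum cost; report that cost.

Minimum cost for 18 units: 220

shortest-cost path #1: 8→6→0 push 14 @ unit cost 10 (adds 140)
shortest-cost path #2: 8→6→1→0 push 4 @ unit cost 20 (adds 80)
total cost = 220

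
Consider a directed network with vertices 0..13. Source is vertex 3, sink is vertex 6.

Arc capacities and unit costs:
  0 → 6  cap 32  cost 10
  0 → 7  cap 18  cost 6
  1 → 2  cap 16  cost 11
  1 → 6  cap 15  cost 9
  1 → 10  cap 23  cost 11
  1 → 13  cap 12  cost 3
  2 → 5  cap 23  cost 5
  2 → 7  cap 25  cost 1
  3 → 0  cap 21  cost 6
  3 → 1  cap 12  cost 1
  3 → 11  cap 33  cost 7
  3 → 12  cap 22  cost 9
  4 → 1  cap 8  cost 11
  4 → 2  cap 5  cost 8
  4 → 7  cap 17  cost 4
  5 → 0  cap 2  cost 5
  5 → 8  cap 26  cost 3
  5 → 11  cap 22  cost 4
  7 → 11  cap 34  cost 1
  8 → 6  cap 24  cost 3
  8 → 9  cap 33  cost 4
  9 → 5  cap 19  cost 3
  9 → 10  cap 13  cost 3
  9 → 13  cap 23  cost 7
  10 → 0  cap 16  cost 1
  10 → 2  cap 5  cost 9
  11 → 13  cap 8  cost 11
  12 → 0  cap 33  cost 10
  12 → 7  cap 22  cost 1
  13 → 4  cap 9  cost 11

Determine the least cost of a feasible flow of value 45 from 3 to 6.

Minimum cost for 45 units: 823

shortest-cost path #1: 3→1→6 push 12 @ unit cost 10 (adds 120)
shortest-cost path #2: 3→0→6 push 21 @ unit cost 16 (adds 336)
shortest-cost path #3: 3→12→0→6 push 11 @ unit cost 29 (adds 319)
shortest-cost path #4: 3→11→13→4→2→5→8→6 push 1 @ unit cost 48 (adds 48)
total cost = 823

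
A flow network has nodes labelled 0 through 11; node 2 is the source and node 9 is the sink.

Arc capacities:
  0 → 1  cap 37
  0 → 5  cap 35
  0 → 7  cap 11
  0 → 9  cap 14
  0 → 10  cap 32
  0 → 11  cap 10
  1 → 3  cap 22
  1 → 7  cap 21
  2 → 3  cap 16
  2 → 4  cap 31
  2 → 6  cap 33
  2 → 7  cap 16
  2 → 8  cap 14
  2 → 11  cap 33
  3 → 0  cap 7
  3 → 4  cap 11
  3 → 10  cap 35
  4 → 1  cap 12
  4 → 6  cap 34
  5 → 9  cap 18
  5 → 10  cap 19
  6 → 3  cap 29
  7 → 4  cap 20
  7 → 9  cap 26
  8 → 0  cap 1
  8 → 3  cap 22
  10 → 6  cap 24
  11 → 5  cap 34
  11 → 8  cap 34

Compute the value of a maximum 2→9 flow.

Maximum flow value: 52

augment #1: 2→7→9 bottleneck 16, total now 16
augment #2: 2→3→0→9 bottleneck 7, total now 23
augment #3: 2→8→0→9 bottleneck 1, total now 24
augment #4: 2→11→5→9 bottleneck 18, total now 42
augment #5: 2→4→1→7→9 bottleneck 10, total now 52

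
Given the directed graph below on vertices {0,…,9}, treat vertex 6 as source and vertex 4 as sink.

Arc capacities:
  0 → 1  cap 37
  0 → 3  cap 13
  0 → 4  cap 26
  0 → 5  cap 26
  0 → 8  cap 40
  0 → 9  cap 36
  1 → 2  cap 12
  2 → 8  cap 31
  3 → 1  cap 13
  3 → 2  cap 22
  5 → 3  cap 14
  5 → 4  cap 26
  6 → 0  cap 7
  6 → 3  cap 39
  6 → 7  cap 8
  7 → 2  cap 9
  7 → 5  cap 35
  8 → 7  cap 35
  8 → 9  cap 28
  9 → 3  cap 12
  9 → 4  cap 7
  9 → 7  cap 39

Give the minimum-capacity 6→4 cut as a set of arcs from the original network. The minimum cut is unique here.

Min-cut arcs: {(5,4), (6,0), (9,4)} (total capacity 40)

augment #1: 6→0→4 push 7
augment #2: 6→7→5→4 push 8
augment #3: 6→3→2→8→9→4 push 7
augment #4: 6→3→2→8→7→5→4 push 15
augment #5: 6→3→1→2→8→7→5→4 push 3
max flow = 40; residual-reachable set from 6 gives S-side
cut edges (S→T): {(5,4), (6,0), (9,4)} total cap 40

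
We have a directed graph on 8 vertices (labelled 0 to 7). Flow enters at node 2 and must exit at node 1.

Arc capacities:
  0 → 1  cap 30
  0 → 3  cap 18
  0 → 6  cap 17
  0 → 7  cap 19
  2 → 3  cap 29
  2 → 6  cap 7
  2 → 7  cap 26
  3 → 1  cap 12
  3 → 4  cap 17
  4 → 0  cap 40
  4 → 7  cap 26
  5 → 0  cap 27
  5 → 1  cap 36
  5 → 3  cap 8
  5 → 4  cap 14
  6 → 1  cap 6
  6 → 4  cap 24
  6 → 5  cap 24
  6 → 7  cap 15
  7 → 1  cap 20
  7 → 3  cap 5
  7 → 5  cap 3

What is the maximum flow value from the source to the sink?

augment #1: 2→3→1 bottleneck 12, total now 12
augment #2: 2→6→1 bottleneck 6, total now 18
augment #3: 2→7→1 bottleneck 20, total now 38
augment #4: 2→6→5→1 bottleneck 1, total now 39
augment #5: 2→7→5→1 bottleneck 3, total now 42
augment #6: 2→3→4→0→1 bottleneck 17, total now 59

Maximum flow value: 59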